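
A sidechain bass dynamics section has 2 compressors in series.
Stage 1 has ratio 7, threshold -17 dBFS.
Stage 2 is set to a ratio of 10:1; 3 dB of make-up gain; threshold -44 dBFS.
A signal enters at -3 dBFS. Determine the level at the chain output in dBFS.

-38.1 dBFS

Stage 1: overshoot 14 dB → 14/7 = 2 dB → -15 dBFS.
Stage 2: overshoot 29 dB → 29/10 = 2.9 dB → -41.1 dBFS; +3 dB make-up → -38.1 dBFS.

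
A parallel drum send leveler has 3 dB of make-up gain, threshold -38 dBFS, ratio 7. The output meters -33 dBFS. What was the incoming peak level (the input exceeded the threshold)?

-24 dBFS

Stripping the +3 dB make-up gives -36 dBFS at the gain stage.
That's 2 dB above the -38 dBFS threshold.
Undo the ratio: input overshoot = 2 × 7 = 14 dB, giving input = -24 dBFS.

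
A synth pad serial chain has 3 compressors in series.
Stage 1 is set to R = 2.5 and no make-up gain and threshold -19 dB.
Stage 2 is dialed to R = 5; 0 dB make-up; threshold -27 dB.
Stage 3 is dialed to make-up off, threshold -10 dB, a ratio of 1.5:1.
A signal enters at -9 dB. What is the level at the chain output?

Stage 1: -9 dB is 10 dB over -19 dB; at 2.5:1 that becomes 4 dB over, giving -15 dB.
Stage 2: 12 dB above -27 dB, reduced 5:1 to 2.4 dB above → -24.6 dB.
Stage 3: -24.6 dB ≤ -10 dB, so stage 3 doesn't engage; output -24.6 dB.

-24.6 dB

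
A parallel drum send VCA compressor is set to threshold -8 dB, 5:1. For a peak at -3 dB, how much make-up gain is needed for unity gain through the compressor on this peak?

Without make-up, output = threshold + overshoot/5 = -8 + 1 = -7 dB.
Gap to target: 4 dB.

4 dB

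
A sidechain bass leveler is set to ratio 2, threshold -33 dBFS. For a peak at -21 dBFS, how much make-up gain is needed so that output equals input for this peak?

6 dB

The peak compresses to -33 + 12/2 = -27 dBFS.
To reach -21 dBFS requires -21 − (-27) = 6 dB of make-up.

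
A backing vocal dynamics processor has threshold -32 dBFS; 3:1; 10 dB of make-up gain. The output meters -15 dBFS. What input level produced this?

-11 dBFS

Stripping the +10 dB make-up gives -25 dBFS at the gain stage.
The compressed level sits -25 − (-32) = 7 dB over threshold.
Input overshoot = R × output overshoot = 21 dB → input = -32 + 21 = -11 dBFS.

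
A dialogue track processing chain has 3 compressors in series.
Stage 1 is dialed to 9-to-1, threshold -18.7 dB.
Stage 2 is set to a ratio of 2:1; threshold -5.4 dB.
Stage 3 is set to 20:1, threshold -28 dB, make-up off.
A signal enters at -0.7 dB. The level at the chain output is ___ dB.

Stage 1: overshoot 18 dB → 18/9 = 2 dB → -16.7 dB.
Stage 2: below threshold (-16.7 ≤ -5.4); passes unchanged; output -16.7 dB.
Stage 3: -16.7 dB is 11.3 dB over -28 dB; at 20:1 that becomes 0.565 dB over, giving -27.435 dB.

-27.435 dB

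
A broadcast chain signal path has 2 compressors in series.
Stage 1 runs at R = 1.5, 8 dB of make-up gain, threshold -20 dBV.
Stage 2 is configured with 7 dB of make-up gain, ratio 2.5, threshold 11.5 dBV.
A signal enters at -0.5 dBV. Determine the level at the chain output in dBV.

8 dBV

Stage 1: -0.5 dBV is 19.5 dB over -20 dBV; at 1.5:1 that becomes 13 dB over, giving -7 dBV; +8 dB make-up → 1 dBV.
Stage 2: 1 dBV is at or below the 11.5 dBV threshold — no compression; make-up brings it to 8 dBV.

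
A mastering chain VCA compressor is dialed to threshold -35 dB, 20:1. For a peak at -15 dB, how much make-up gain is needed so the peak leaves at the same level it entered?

19 dB

The peak compresses to -35 + 20/20 = -34 dB.
To reach -15 dB requires -15 − (-34) = 19 dB of make-up.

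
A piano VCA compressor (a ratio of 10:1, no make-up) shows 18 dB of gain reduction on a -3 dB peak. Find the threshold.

-23 dB

Let T be the threshold. Output overshoot = (input overshoot)/R, so -21 − T = (-3 − T)/10.
10·(-21 − T) = -3 − T → 9·T = -210 − (-3) = -207.
T = -207/9 = -23 dB.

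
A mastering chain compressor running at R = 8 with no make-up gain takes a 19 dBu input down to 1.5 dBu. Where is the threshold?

-1 dBu

Let T be the threshold. Output overshoot = (input overshoot)/R, so 1.5 − T = (19 − T)/8.
8·(1.5 − T) = 19 − T → 7·T = 12 − 19 = -7.
T = -7/7 = -1 dBu.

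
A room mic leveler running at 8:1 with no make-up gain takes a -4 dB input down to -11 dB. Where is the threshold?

Let T be the threshold. Output overshoot = (input overshoot)/R, so -11 − T = (-4 − T)/8.
8·(-11 − T) = -4 − T → 7·T = -88 − (-4) = -84.
T = -84/7 = -12 dB.

-12 dB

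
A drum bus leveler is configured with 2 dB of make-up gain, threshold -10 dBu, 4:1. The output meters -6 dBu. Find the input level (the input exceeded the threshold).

-2 dBu

Stripping the +2 dB make-up gives -8 dBu at the gain stage.
The compressed level sits -8 − (-10) = 2 dB over threshold.
Input overshoot = R × output overshoot = 8 dB → input = -10 + 8 = -2 dBu.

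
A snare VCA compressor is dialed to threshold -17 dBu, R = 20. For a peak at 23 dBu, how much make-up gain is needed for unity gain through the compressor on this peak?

Without make-up, output = threshold + overshoot/20 = -17 + 2 = -15 dBu.
Gap to target: 38 dB.

38 dB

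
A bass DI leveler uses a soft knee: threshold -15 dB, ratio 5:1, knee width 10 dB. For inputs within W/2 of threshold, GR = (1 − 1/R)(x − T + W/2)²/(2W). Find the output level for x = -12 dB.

-14.56 dB

x − T + W/2 = -12 − (-15) + 5 = 8.
GR = (1 − 1/5) × 8² / 20 = 0.8 × 64 / 20 = 2.56 dB.
Output = -12 − 2.56 = -14.56 dB.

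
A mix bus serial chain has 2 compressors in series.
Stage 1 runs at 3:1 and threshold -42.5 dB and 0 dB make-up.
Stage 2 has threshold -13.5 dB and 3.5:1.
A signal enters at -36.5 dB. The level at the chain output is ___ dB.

Stage 1: -36.5 dB is 6 dB over -42.5 dB; at 3:1 that becomes 2 dB over, giving -40.5 dB.
Stage 2: below threshold (-40.5 ≤ -13.5); passes unchanged; output -40.5 dB.

-40.5 dB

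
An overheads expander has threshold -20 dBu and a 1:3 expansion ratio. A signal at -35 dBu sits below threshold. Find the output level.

Below threshold, a 1:3 expander applies gain = (3−1)×(T − x) of attenuation.
(3−1) × 15 = 30 dB, so output = -35 − 30 = -65 dBu.

-65 dBu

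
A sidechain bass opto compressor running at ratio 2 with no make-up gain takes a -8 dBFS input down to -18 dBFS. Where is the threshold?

-28 dBFS

Input is 20 dB above T (since output overshoot × R = input overshoot: (-18 − T)·2 = -8 − T gives T = -28 dBFS).
Check: -28 + (-8 − (-28))/2 = -28 + 10 = -18 dBFS. ✓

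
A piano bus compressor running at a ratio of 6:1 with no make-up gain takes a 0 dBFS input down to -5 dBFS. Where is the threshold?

-6 dBFS

Input is 6 dB above T (since output overshoot × R = input overshoot: (-5 − T)·6 = 0 − T gives T = -6 dBFS).
Check: -6 + (0 − (-6))/6 = -6 + 1 = -5 dBFS. ✓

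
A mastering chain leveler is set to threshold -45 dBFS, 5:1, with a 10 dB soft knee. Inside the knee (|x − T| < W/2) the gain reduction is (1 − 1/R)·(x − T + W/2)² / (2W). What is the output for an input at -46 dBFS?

-46.64 dBFS

x − T + W/2 = -46 − (-45) + 5 = 4.
GR = (1 − 1/5) × 4² / 20 = 0.8 × 16 / 20 = 0.64 dB.
Output = -46 − 0.64 = -46.64 dBFS.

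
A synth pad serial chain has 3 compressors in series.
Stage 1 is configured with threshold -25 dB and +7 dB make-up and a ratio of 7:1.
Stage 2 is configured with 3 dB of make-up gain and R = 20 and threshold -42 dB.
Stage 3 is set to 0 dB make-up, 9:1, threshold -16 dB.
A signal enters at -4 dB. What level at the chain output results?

Stage 1: overshoot 21 dB → 21/7 = 3 dB → -22 dB; +7 dB make-up → -15 dB.
Stage 2: -15 dB is 27 dB over -42 dB; at 20:1 that becomes 1.35 dB over, giving -40.65 dB; +3 dB make-up → -37.65 dB.
Stage 3: -37.65 dB is at or below the -16 dB threshold — no compression; output -37.65 dB.

-37.65 dB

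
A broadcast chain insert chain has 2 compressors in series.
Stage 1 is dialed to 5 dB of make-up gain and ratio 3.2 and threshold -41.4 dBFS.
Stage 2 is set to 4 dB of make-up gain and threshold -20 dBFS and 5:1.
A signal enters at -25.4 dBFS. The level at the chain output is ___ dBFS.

Stage 1: 16 dB above -41.4 dBFS, reduced 3.2:1 to 5 dB above → -36.4 dBFS; +5 dB make-up → -31.4 dBFS.
Stage 2: below threshold (-31.4 ≤ -20); passes unchanged; make-up brings it to -27.4 dBFS.

-27.4 dBFS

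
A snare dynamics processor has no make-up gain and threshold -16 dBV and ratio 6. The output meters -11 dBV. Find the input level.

That's 5 dB above the -16 dBV threshold.
Input overshoot = R × output overshoot = 30 dB → input = -16 + 30 = 14 dBV.

14 dBV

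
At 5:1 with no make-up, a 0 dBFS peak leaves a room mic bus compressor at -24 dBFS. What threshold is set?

Input is 30 dB above T (since output overshoot × R = input overshoot: (-24 − T)·5 = 0 − T gives T = -30 dBFS).
Check: -30 + (0 − (-30))/5 = -30 + 6 = -24 dBFS. ✓

-30 dBFS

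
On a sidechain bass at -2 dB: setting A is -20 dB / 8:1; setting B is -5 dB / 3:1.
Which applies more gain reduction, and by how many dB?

A: overshoot 18 dB → output overshoot 2.25 dB → GR 15.75 dB.
B: overshoot 3 dB → output overshoot 1 dB → GR 2 dB.
A applies 13.75 dB more gain reduction.

A, by 13.75 dB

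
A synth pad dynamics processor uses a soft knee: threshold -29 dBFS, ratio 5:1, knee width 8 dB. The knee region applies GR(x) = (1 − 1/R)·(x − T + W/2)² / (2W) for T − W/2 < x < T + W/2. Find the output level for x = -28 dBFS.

x − T + W/2 = -28 − (-29) + 4 = 5.
GR = (1 − 1/5) × 5² / 16 = 0.8 × 25 / 16 = 1.25 dB.
Output = -28 − 1.25 = -29.25 dBFS.

-29.25 dBFS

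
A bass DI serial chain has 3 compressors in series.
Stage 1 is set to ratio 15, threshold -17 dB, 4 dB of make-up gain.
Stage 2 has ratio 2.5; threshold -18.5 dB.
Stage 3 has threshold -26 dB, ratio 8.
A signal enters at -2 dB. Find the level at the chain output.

-24.7375 dB

Stage 1: 15 dB above -17 dB, reduced 15:1 to 1 dB above → -16 dB; +4 dB make-up → -12 dB.
Stage 2: overshoot 6.5 dB → 6.5/2.5 = 2.6 dB → -15.9 dB.
Stage 3: -15.9 dB is 10.1 dB over -26 dB; at 8:1 that becomes 1.2625 dB over, giving -24.7375 dB.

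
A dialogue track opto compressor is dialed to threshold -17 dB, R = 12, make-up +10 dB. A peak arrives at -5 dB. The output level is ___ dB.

Overshoot: -5 − (-17) = 12 dB.
At 12:1 the overshoot is divided by 12, leaving 1 dB above threshold.
That puts the output at -16 dB; make-up adds 10 dB, giving -6 dB.

-6 dB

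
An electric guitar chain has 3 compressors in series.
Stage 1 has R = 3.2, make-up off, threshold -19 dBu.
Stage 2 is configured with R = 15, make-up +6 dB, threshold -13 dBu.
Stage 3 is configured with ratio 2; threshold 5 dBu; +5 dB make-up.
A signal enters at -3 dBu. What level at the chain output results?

-3 dBu

Stage 1: overshoot 16 dB → 16/3.2 = 5 dB → -14 dBu.
Stage 2: -14 dBu is at or below the -13 dBu threshold — no compression; make-up brings it to -8 dBu.
Stage 3: below threshold (-8 ≤ 5); passes unchanged; make-up brings it to -3 dBu.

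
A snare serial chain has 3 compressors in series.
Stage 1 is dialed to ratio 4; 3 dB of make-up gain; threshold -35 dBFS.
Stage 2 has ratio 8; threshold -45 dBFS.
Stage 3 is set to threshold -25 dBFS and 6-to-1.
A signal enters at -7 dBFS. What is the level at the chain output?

Stage 1: 28 dB above -35 dBFS, reduced 4:1 to 7 dB above → -28 dBFS; +3 dB make-up → -25 dBFS.
Stage 2: 20 dB above -45 dBFS, reduced 8:1 to 2.5 dB above → -42.5 dBFS.
Stage 3: -42.5 dBFS is at or below the -25 dBFS threshold — no compression; output -42.5 dBFS.

-42.5 dBFS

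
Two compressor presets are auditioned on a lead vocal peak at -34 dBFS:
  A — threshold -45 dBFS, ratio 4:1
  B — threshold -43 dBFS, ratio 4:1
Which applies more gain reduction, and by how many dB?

A, by 1.5 dB

A: overshoot 11 dB → output overshoot 2.75 dB → GR 8.25 dB.
B: overshoot 9 dB → output overshoot 2.25 dB → GR 6.75 dB.
A reduces 1.5 dB more.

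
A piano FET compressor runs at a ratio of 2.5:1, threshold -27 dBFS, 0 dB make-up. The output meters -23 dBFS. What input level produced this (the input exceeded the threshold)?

-17 dBFS

Post-compression overshoot = -23 − (-27) = 4 dB.
Undo the ratio: input overshoot = 4 × 2.5 = 10 dB, giving input = -17 dBFS.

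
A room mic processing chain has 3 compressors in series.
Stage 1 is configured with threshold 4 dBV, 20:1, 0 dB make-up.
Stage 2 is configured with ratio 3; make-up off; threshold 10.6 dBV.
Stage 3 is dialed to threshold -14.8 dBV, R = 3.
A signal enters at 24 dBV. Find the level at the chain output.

-8.2 dBV

Stage 1: 24 dBV is 20 dB over 4 dBV; at 20:1 that becomes 1 dB over, giving 5 dBV.
Stage 2: below threshold (5 ≤ 10.6); passes unchanged; output 5 dBV.
Stage 3: overshoot 19.8 dB → 19.8/3 = 6.6 dB → -8.2 dBV.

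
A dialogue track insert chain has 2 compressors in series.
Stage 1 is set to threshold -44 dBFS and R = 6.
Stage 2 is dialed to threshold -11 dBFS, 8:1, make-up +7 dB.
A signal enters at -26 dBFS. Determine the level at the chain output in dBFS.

-34 dBFS

Stage 1: -26 dBFS is 18 dB over -44 dBFS; at 6:1 that becomes 3 dB over, giving -41 dBFS.
Stage 2: -41 dBFS ≤ -11 dBFS, so stage 2 doesn't engage; make-up brings it to -34 dBFS.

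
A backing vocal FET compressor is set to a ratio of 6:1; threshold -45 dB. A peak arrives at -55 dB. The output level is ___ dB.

-55 dB is 10 dB below the -45 dB threshold, so no gain reduction is applied.
Output = input = -55 dB.

-55 dB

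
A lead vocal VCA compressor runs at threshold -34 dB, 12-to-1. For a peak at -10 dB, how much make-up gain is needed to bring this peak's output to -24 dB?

Overshoot 24 dB → 24/12 = 2 dB after compression, so the compressed level is -34 + 2 = -32 dB.
Make-up = target − compressed = -24 − (-32) = 8 dB.

8 dB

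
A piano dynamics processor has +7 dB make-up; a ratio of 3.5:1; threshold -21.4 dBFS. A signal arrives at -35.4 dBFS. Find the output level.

-28.4 dBFS

-35.4 dBFS is 14 dB below the -21.4 dBFS threshold, so no gain reduction is applied.
Make-up gain adds 7 dB: -35.4 + 7 = -28.4 dBFS.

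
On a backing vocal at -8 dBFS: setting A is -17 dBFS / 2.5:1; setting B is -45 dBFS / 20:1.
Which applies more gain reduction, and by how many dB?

B, by 29.75 dB

A: 9 dB over, compressed to 3.6 dB over, so 5.4 dB of GR.
B: 37 dB over, compressed to 1.85 dB over, so 35.15 dB of GR.
Difference: 29.75 dB in favour of B.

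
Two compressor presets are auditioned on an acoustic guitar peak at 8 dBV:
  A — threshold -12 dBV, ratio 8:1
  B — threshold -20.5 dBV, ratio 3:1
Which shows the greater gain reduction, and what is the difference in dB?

B, by 1.5 dB

A: GR = 20 − 20/8 = 17.5 dB.
B: GR = 28.5 − 28.5/3 = 19 dB.
B reduces 1.5 dB more.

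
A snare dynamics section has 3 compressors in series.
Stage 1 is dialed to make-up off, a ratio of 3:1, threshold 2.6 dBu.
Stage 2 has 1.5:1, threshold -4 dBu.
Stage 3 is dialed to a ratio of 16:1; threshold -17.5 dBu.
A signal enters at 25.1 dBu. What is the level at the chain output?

Stage 1: overshoot 22.5 dB → 22.5/3 = 7.5 dB → 10.1 dBu.
Stage 2: 10.1 dBu is 14.1 dB over -4 dBu; at 1.5:1 that becomes 9.4 dB over, giving 5.4 dBu.
Stage 3: 22.9 dB above -17.5 dBu, reduced 16:1 to 1.43125 dB above → -16.06875 dBu.

-16.06875 dBu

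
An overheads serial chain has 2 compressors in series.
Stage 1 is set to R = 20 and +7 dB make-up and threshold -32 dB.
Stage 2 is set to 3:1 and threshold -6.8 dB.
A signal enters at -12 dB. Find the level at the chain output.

-24 dB

Stage 1: overshoot 20 dB → 20/20 = 1 dB → -31 dB; +7 dB make-up → -24 dB.
Stage 2: below threshold (-24 ≤ -6.8); passes unchanged; output -24 dB.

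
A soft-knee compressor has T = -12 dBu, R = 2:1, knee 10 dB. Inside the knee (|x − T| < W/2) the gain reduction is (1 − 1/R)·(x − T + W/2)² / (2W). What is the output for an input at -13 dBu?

x − T + W/2 = -13 − (-12) + 5 = 4.
GR = (1 − 1/2) × 4² / 20 = 0.5 × 16 / 20 = 0.4 dB.
Output = -13 − 0.4 = -13.4 dBu.

-13.4 dBu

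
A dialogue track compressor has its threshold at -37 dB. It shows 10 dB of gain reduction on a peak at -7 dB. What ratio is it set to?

Input overshoot = -7 − (-37) = 30 dB.
Output overshoot = 30 − 10 = 20 dB.
Ratio = input overshoot / output overshoot = 30 / 20 = 1.5.

1.5:1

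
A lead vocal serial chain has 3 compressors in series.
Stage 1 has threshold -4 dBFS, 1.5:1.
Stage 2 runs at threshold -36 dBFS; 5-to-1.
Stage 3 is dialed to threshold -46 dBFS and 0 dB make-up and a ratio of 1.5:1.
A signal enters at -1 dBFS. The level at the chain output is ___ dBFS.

-34.8 dBFS

Stage 1: overshoot 3 dB → 3/1.5 = 2 dB → -2 dBFS.
Stage 2: -2 dBFS is 34 dB over -36 dBFS; at 5:1 that becomes 6.8 dB over, giving -29.2 dBFS.
Stage 3: 16.8 dB above -46 dBFS, reduced 1.5:1 to 11.2 dB above → -34.8 dBFS.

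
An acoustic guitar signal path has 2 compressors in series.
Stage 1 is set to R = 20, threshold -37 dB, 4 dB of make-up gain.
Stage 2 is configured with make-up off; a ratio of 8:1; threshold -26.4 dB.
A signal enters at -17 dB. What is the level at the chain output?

-32 dB

Stage 1: -17 dB is 20 dB over -37 dB; at 20:1 that becomes 1 dB over, giving -36 dB; +4 dB make-up → -32 dB.
Stage 2: -32 dB ≤ -26.4 dB, so stage 2 doesn't engage; output -32 dB.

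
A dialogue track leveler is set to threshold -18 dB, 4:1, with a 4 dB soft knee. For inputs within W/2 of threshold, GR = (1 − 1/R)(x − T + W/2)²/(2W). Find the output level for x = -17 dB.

x − T + W/2 = -17 − (-18) + 2 = 3.
GR = (1 − 1/4) × 3² / 8 = 0.75 × 9 / 8 = 0.84375 dB.
Output = -17 − 0.84375 = -17.84375 dB.

-17.84375 dB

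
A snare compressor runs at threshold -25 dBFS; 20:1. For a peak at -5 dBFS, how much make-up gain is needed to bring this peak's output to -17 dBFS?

7 dB

Overshoot 20 dB → 20/20 = 1 dB after compression, so the compressed level is -25 + 1 = -24 dBFS.
Make-up = target − compressed = -17 − (-24) = 7 dB.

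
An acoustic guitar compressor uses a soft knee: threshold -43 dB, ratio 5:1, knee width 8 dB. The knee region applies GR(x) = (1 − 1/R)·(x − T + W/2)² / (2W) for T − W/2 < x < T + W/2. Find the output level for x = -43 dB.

-43.8 dB

x − T + W/2 = -43 − (-43) + 4 = 4.
GR = (1 − 1/5) × 4² / 16 = 0.8 × 16 / 16 = 0.8 dB.
Output = -43 − 0.8 = -43.8 dB.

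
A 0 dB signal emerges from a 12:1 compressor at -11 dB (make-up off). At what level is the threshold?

Gain reduction = 0 − (-11) = 11 dB; output overshoot = GR / (R − 1) = 11 / 11 = 1 dB.
Threshold = output − output overshoot = -11 − 1 = -12 dB.

-12 dB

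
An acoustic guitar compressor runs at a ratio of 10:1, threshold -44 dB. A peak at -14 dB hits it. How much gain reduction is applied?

The signal is 30 dB above threshold.
A 10:1 ratio leaves 3 dB of that excess.
Gain reduction = 30 − 3 = 27 dB.

27 dB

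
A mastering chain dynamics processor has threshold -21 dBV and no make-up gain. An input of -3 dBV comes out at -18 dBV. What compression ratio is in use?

6:1

Input overshoot = -3 − (-21) = 18 dB; output overshoot = -18 − (-21) = 3 dB.
Ratio = 18 / 3 = 6.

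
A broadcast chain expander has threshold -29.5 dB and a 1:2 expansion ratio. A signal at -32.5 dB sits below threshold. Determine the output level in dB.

-35.5 dB

Below threshold, a 1:2 expander applies gain = (2−1)×(T − x) of attenuation.
(2−1) × 3 = 3 dB, so output = -32.5 − 3 = -35.5 dB.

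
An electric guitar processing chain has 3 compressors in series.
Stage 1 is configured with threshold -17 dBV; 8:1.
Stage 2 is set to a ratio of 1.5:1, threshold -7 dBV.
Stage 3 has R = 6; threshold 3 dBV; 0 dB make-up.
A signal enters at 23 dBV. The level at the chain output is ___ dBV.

-12 dBV

Stage 1: overshoot 40 dB → 40/8 = 5 dB → -12 dBV.
Stage 2: below threshold (-12 ≤ -7); passes unchanged; output -12 dBV.
Stage 3: -12 dBV ≤ 3 dBV, so stage 3 doesn't engage; output -12 dBV.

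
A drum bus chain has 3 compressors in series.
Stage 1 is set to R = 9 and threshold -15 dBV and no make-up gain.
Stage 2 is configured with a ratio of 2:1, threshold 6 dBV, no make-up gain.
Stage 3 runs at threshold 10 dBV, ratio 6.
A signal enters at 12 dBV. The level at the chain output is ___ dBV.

-12 dBV

Stage 1: 27 dB above -15 dBV, reduced 9:1 to 3 dB above → -12 dBV.
Stage 2: -12 dBV is at or below the 6 dBV threshold — no compression; output -12 dBV.
Stage 3: -12 dBV ≤ 10 dBV, so stage 3 doesn't engage; output -12 dBV.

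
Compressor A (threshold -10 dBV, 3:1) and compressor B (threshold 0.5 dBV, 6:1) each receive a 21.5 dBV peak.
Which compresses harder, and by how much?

A: GR = 31.5 − 31.5/3 = 21 dB.
B: GR = 21 − 21/6 = 17.5 dB.
A reduces 3.5 dB more.

A, by 3.5 dB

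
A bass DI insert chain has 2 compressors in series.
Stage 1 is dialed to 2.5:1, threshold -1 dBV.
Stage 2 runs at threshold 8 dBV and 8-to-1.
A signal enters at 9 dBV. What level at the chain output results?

3 dBV

Stage 1: overshoot 10 dB → 10/2.5 = 4 dB → 3 dBV.
Stage 2: 3 dBV is at or below the 8 dBV threshold — no compression; output 3 dBV.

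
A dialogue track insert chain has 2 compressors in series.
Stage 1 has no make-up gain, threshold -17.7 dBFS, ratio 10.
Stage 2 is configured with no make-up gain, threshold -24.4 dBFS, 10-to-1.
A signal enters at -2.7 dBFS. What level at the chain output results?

Stage 1: 15 dB above -17.7 dBFS, reduced 10:1 to 1.5 dB above → -16.2 dBFS.
Stage 2: -16.2 dBFS is 8.2 dB over -24.4 dBFS; at 10:1 that becomes 0.82 dB over, giving -23.58 dBFS.

-23.58 dBFS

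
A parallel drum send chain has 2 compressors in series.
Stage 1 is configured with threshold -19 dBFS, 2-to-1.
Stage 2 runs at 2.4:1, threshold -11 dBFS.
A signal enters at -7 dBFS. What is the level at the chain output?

Stage 1: 12 dB above -19 dBFS, reduced 2:1 to 6 dB above → -13 dBFS.
Stage 2: below threshold (-13 ≤ -11); passes unchanged; output -13 dBFS.

-13 dBFS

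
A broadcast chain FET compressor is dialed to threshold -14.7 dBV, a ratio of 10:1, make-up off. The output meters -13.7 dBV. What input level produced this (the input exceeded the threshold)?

-4.7 dBV

That's 1 dB above the -14.7 dBV threshold.
Undo the ratio: input overshoot = 1 × 10 = 10 dB, giving input = -4.7 dBV.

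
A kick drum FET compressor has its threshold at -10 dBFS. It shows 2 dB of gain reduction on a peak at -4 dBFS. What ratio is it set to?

Input overshoot = -4 − (-10) = 6 dB.
Output overshoot = 6 − 2 = 4 dB.
Ratio = input overshoot / output overshoot = 6 / 4 = 1.5.

1.5:1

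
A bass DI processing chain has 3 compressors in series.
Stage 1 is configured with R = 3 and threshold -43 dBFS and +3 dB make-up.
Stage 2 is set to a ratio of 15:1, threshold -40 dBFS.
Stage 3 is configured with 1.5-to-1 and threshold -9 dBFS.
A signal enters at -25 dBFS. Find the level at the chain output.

Stage 1: 18 dB above -43 dBFS, reduced 3:1 to 6 dB above → -37 dBFS; +3 dB make-up → -34 dBFS.
Stage 2: 6 dB above -40 dBFS, reduced 15:1 to 0.4 dB above → -39.6 dBFS.
Stage 3: below threshold (-39.6 ≤ -9); passes unchanged; output -39.6 dBFS.

-39.6 dBFS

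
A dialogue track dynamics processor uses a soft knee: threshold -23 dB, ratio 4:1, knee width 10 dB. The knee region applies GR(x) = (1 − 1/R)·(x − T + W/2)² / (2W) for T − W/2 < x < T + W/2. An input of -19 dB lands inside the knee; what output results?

-22.0375 dB

x − T + W/2 = -19 − (-23) + 5 = 9.
GR = (1 − 1/4) × 9² / 20 = 0.75 × 81 / 20 = 3.0375 dB.
Output = -19 − 3.0375 = -22.0375 dB.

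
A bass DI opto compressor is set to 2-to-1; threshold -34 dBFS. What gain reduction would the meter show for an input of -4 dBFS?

Overshoot = -4 − (-34) = 30 dB.
A 2:1 ratio leaves 15 dB of that excess.
Gain reduction = 30 − 15 = 15 dB.

15 dB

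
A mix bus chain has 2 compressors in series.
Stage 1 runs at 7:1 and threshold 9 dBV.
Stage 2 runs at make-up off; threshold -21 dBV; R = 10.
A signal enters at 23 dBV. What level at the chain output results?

-17.8 dBV

Stage 1: overshoot 14 dB → 14/7 = 2 dB → 11 dBV.
Stage 2: 11 dBV is 32 dB over -21 dBV; at 10:1 that becomes 3.2 dB over, giving -17.8 dBV.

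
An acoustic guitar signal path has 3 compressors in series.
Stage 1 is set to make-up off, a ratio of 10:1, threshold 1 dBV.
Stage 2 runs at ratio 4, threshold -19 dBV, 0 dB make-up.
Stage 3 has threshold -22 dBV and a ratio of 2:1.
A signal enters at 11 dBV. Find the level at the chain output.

-17.875 dBV

Stage 1: overshoot 10 dB → 10/10 = 1 dB → 2 dBV.
Stage 2: 2 dBV is 21 dB over -19 dBV; at 4:1 that becomes 5.25 dB over, giving -13.75 dBV.
Stage 3: -13.75 dBV is 8.25 dB over -22 dBV; at 2:1 that becomes 4.125 dB over, giving -17.875 dBV.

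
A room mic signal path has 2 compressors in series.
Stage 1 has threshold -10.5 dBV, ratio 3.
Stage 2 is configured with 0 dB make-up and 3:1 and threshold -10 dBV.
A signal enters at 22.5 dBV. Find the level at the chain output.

-6.5 dBV

Stage 1: overshoot 33 dB → 33/3 = 11 dB → 0.5 dBV.
Stage 2: overshoot 10.5 dB → 10.5/3 = 3.5 dB → -6.5 dBV.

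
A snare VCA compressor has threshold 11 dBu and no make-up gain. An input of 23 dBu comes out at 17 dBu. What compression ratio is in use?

2:1

Input overshoot = 23 − 11 = 12 dB; output overshoot = 17 − 11 = 6 dB.
Ratio = 12 / 6 = 2.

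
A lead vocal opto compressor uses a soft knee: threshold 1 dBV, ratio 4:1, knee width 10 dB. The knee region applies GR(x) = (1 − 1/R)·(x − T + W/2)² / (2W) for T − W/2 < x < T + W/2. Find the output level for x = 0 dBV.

x − T + W/2 = 0 − 1 + 5 = 4.
GR = (1 − 1/4) × 4² / 20 = 0.75 × 16 / 20 = 0.6 dB.
Output = 0 − 0.6 = -0.6 dBV.

-0.6 dBV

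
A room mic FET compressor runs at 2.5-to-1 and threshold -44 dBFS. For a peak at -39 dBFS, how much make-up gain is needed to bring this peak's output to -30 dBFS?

12 dB

Overshoot 5 dB → 5/2.5 = 2 dB after compression, so the compressed level is -44 + 2 = -42 dBFS.
Make-up = target − compressed = -30 − (-42) = 12 dB.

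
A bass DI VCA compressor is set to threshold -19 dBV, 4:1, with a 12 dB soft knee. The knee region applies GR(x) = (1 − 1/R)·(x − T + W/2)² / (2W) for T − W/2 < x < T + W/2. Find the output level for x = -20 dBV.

-20.78125 dBV

x − T + W/2 = -20 − (-19) + 6 = 5.
GR = (1 − 1/4) × 5² / 24 = 0.75 × 25 / 24 = 0.78125 dB.
Output = -20 − 0.78125 = -20.78125 dBV.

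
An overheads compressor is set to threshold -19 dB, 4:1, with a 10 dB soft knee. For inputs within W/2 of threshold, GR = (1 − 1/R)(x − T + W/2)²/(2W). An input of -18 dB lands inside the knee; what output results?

-19.35 dB

x − T + W/2 = -18 − (-19) + 5 = 6.
GR = (1 − 1/4) × 6² / 20 = 0.75 × 36 / 20 = 1.35 dB.
Output = -18 − 1.35 = -19.35 dB.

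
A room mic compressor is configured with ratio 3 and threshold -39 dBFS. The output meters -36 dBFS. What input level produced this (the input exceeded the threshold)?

-30 dBFS

The compressed level sits -36 − (-39) = 3 dB over threshold.
Before 3:1 compression the overshoot was 3 × 3 = 9 dB, so input = -39 + 9 = -30 dBFS.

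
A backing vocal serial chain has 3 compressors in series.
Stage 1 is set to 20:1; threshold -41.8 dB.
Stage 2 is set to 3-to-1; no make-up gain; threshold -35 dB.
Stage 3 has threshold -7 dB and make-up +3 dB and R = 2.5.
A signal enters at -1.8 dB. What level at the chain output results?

Stage 1: overshoot 40 dB → 40/20 = 2 dB → -39.8 dB.
Stage 2: -39.8 dB ≤ -35 dB, so stage 2 doesn't engage; output -39.8 dB.
Stage 3: -39.8 dB ≤ -7 dB, so stage 3 doesn't engage; make-up brings it to -36.8 dB.

-36.8 dB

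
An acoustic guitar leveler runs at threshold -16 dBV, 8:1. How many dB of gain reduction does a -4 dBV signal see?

Overshoot = -4 − (-16) = 12 dB.
A 8:1 ratio leaves 1.5 dB of that excess.
So the signal is attenuated by 12 − 1.5 = 10.5 dB.

10.5 dB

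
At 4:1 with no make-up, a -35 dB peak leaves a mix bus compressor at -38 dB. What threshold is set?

-39 dB

Input is 4 dB above T (since output overshoot × R = input overshoot: (-38 − T)·4 = -35 − T gives T = -39 dB).
Check: -39 + (-35 − (-39))/4 = -39 + 1 = -38 dB. ✓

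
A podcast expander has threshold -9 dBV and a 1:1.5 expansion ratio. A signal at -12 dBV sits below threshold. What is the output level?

The input is 3 dB below the -9 dBV threshold.
A 1:1.5 expander multiplies undershoot by 1.5: 3 × 1.5 = 4.5 dB below threshold.
Output = -9 − 4.5 = -13.5 dBV.

-13.5 dBV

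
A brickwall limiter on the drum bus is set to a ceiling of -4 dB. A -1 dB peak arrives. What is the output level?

-4 dB

At ∞:1, everything above -4 dB is held at the ceiling.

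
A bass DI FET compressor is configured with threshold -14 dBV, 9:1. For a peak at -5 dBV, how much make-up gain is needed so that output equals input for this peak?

8 dB

Overshoot 9 dB → 9/9 = 1 dB after compression, so the compressed level is -14 + 1 = -13 dBV.
Make-up = target − compressed = -5 − (-13) = 8 dB.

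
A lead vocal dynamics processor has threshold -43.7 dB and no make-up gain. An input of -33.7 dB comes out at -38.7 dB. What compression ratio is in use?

2:1

Input overshoot = -33.7 − (-43.7) = 10 dB; output overshoot = -38.7 − (-43.7) = 5 dB.
Ratio = 10 / 5 = 2.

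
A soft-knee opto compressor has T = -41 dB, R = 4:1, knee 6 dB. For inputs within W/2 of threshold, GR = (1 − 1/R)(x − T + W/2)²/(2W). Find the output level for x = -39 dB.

x − T + W/2 = -39 − (-41) + 3 = 5.
GR = (1 − 1/4) × 5² / 12 = 0.75 × 25 / 12 = 1.5625 dB.
Output = -39 − 1.5625 = -40.5625 dB.

-40.5625 dB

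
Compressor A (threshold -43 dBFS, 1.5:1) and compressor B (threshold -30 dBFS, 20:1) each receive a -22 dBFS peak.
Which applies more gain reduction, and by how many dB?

B, by 0.6 dB

A: GR = 21 − 21/1.5 = 7 dB.
B: GR = 8 − 8/20 = 7.6 dB.
B applies 0.6 dB more gain reduction.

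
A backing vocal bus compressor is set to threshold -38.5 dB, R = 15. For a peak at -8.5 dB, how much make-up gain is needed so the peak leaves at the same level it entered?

28 dB

Without make-up, output = threshold + overshoot/15 = -38.5 + 2 = -36.5 dB.
Gap to target: 28 dB.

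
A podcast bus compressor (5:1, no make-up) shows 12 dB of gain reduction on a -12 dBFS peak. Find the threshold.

Input is 15 dB above T (since output overshoot × R = input overshoot: (-24 − T)·5 = -12 − T gives T = -27 dBFS).
Check: -27 + (-12 − (-27))/5 = -27 + 3 = -24 dBFS. ✓

-27 dBFS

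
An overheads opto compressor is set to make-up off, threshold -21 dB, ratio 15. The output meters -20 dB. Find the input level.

The compressed level sits -20 − (-21) = 1 dB over threshold.
Before 15:1 compression the overshoot was 1 × 15 = 15 dB, so input = -21 + 15 = -6 dB.

-6 dB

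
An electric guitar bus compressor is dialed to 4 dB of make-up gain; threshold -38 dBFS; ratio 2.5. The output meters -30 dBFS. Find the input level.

Remove make-up: -30 − 4 = -34 dBFS.
That's 4 dB above the -38 dBFS threshold.
Before 2.5:1 compression the overshoot was 4 × 2.5 = 10 dB, so input = -38 + 10 = -28 dBFS.

-28 dBFS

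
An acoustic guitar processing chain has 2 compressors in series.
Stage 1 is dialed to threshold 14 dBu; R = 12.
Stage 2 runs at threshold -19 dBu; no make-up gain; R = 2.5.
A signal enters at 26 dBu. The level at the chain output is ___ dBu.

-5.4 dBu

Stage 1: overshoot 12 dB → 12/12 = 1 dB → 15 dBu.
Stage 2: overshoot 34 dB → 34/2.5 = 13.6 dB → -5.4 dBu.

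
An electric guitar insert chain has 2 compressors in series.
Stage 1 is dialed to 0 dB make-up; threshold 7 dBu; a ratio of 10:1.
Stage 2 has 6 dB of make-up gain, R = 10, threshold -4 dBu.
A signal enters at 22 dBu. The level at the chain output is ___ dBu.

Stage 1: 22 dBu is 15 dB over 7 dBu; at 10:1 that becomes 1.5 dB over, giving 8.5 dBu.
Stage 2: overshoot 12.5 dB → 12.5/10 = 1.25 dB → -2.75 dBu; +6 dB make-up → 3.25 dBu.

3.25 dBu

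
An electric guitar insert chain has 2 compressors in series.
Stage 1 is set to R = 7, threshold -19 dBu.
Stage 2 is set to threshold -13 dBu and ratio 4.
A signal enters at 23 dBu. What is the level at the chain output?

-13 dBu

Stage 1: overshoot 42 dB → 42/7 = 6 dB → -13 dBu.
Stage 2: -13 dBu ≤ -13 dBu, so stage 2 doesn't engage; output -13 dBu.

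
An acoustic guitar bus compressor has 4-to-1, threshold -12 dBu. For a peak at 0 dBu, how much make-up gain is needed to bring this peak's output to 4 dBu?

13 dB

Overshoot 12 dB → 12/4 = 3 dB after compression, so the compressed level is -12 + 3 = -9 dBu.
Make-up = target − compressed = 4 − (-9) = 13 dB.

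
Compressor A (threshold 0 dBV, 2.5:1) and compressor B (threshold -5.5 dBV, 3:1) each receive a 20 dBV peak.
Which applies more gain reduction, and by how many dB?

B, by 5 dB

A: overshoot 20 dB → output overshoot 8 dB → GR 12 dB.
B: overshoot 25.5 dB → output overshoot 8.5 dB → GR 17 dB.
B reduces 5 dB more.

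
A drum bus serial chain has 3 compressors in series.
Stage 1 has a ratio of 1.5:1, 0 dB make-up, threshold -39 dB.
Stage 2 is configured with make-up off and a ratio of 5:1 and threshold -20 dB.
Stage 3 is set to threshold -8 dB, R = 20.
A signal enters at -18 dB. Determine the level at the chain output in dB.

-25 dB

Stage 1: overshoot 21 dB → 21/1.5 = 14 dB → -25 dB.
Stage 2: below threshold (-25 ≤ -20); passes unchanged; output -25 dB.
Stage 3: -25 dB ≤ -8 dB, so stage 3 doesn't engage; output -25 dB.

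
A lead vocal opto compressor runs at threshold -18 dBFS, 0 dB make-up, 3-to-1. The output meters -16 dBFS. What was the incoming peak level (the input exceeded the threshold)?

-12 dBFS

The compressed level sits -16 − (-18) = 2 dB over threshold.
Undo the ratio: input overshoot = 2 × 3 = 6 dB, giving input = -12 dBFS.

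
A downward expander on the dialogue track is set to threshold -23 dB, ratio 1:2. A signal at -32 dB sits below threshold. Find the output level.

Below threshold, a 1:2 expander applies gain = (2−1)×(T − x) of attenuation.
(2−1) × 9 = 9 dB, so output = -32 − 9 = -41 dB.

-41 dB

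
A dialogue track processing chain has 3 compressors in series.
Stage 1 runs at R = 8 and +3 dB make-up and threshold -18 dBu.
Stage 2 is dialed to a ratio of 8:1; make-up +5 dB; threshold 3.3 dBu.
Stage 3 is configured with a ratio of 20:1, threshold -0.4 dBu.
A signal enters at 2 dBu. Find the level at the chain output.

-7.5 dBu

Stage 1: 20 dB above -18 dBu, reduced 8:1 to 2.5 dB above → -15.5 dBu; +3 dB make-up → -12.5 dBu.
Stage 2: -12.5 dBu ≤ 3.3 dBu, so stage 2 doesn't engage; make-up brings it to -7.5 dBu.
Stage 3: -7.5 dBu ≤ -0.4 dBu, so stage 3 doesn't engage; output -7.5 dBu.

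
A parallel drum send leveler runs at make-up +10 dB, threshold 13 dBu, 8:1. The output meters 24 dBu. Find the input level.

21 dBu

Stripping the +10 dB make-up gives 14 dBu at the gain stage.
That's 1 dB above the 13 dBu threshold.
Input overshoot = R × output overshoot = 8 dB → input = 13 + 8 = 21 dBu.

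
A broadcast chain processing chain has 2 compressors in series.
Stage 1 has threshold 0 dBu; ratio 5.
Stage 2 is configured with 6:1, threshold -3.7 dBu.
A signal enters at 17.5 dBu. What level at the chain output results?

Stage 1: 17.5 dBu is 17.5 dB over 0 dBu; at 5:1 that becomes 3.5 dB over, giving 3.5 dBu.
Stage 2: 3.5 dBu is 7.2 dB over -3.7 dBu; at 6:1 that becomes 1.2 dB over, giving -2.5 dBu.

-2.5 dBu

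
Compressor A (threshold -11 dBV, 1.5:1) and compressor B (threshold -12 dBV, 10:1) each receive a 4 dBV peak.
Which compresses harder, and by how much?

B, by 9.4 dB

A: overshoot 15 dB → output overshoot 10 dB → GR 5 dB.
B: overshoot 16 dB → output overshoot 1.6 dB → GR 14.4 dB.
B reduces 9.4 dB more.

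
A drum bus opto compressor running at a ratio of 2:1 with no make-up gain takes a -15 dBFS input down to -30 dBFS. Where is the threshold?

-45 dBFS

Gain reduction = -15 − (-30) = 15 dB; output overshoot = GR / (R − 1) = 15 / 1 = 15 dB.
Threshold = output − output overshoot = -30 − 15 = -45 dBFS.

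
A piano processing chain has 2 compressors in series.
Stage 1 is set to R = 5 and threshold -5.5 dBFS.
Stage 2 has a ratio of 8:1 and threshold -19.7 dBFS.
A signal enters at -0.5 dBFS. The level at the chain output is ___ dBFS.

Stage 1: 5 dB above -5.5 dBFS, reduced 5:1 to 1 dB above → -4.5 dBFS.
Stage 2: overshoot 15.2 dB → 15.2/8 = 1.9 dB → -17.8 dBFS.

-17.8 dBFS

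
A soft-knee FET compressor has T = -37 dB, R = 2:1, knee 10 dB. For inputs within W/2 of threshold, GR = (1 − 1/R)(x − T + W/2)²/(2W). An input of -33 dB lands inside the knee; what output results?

x − T + W/2 = -33 − (-37) + 5 = 9.
GR = (1 − 1/2) × 9² / 20 = 0.5 × 81 / 20 = 2.025 dB.
Output = -33 − 2.025 = -35.025 dB.

-35.025 dB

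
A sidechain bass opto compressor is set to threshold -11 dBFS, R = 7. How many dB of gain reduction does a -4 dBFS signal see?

6 dB

The signal is 7 dB above threshold.
After 7:1 compression the overshoot becomes 7/7 = 1 dB.
So the signal is attenuated by 7 − 1 = 6 dB.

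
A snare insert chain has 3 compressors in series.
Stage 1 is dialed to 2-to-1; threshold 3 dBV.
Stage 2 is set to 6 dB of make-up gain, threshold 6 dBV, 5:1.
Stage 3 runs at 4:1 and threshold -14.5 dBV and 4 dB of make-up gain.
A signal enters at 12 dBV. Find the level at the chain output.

-3.8 dBV

Stage 1: 9 dB above 3 dBV, reduced 2:1 to 4.5 dB above → 7.5 dBV.
Stage 2: 1.5 dB above 6 dBV, reduced 5:1 to 0.3 dB above → 6.3 dBV; +6 dB make-up → 12.3 dBV.
Stage 3: overshoot 26.8 dB → 26.8/4 = 6.7 dB → -7.8 dBV; +4 dB make-up → -3.8 dBV.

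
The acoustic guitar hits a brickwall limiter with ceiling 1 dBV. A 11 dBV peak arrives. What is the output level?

1 dBV

A brickwall limiter is an ∞:1 compressor: any input above the ceiling is clamped to 1 dBV.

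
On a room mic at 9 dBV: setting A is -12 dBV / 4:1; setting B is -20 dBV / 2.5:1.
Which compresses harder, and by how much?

B, by 1.65 dB

A: GR = 21 − 21/4 = 15.75 dB.
B: GR = 29 − 29/2.5 = 17.4 dB.
B applies 1.65 dB more gain reduction.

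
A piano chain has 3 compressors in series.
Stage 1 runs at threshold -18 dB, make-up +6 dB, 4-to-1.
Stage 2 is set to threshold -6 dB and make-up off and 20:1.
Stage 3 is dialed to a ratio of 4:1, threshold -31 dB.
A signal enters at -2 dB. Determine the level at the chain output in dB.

Stage 1: overshoot 16 dB → 16/4 = 4 dB → -14 dB; +6 dB make-up → -8 dB.
Stage 2: below threshold (-8 ≤ -6); passes unchanged; output -8 dB.
Stage 3: 23 dB above -31 dB, reduced 4:1 to 5.75 dB above → -25.25 dB.

-25.25 dB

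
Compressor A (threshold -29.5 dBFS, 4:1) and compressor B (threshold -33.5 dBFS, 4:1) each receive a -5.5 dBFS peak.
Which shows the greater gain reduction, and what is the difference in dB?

A: 24 dB over, compressed to 6 dB over, so 18 dB of GR.
B: 28 dB over, compressed to 7 dB over, so 21 dB of GR.
B applies 3 dB more gain reduction.

B, by 3 dB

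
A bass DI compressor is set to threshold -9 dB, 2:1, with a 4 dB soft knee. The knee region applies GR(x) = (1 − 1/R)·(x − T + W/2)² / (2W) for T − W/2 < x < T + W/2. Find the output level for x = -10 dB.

x − T + W/2 = -10 − (-9) + 2 = 1.
GR = (1 − 1/2) × 1² / 8 = 0.5 × 1 / 8 = 0.0625 dB.
Output = -10 − 0.0625 = -10.0625 dB.

-10.0625 dB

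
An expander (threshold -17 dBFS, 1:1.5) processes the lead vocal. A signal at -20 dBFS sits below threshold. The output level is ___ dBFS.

Below threshold, a 1:1.5 expander applies gain = (1.5−1)×(T − x) of attenuation.
(1.5−1) × 3 = 1.5 dB, so output = -20 − 1.5 = -21.5 dBFS.

-21.5 dBFS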